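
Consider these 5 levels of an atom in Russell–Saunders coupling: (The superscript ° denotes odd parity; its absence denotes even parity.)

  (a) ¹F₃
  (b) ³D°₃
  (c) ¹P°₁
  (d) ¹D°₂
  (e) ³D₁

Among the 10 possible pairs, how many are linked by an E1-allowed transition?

1

(a)–(b): forbidden (ΔS).
(a)–(c): forbidden (ΔL, ΔJ).
(a)–(d): allowed.
(a)–(e): forbidden (parity, ΔS, ΔJ).
(b)–(c): forbidden (parity, ΔS, ΔJ).
(b)–(d): forbidden (parity, ΔS).
(b)–(e): forbidden (ΔJ).
(c)–(d): forbidden (parity).
(c)–(e): forbidden (ΔS).
(d)–(e): forbidden (ΔS).
Allowed pairs: 1 of 10.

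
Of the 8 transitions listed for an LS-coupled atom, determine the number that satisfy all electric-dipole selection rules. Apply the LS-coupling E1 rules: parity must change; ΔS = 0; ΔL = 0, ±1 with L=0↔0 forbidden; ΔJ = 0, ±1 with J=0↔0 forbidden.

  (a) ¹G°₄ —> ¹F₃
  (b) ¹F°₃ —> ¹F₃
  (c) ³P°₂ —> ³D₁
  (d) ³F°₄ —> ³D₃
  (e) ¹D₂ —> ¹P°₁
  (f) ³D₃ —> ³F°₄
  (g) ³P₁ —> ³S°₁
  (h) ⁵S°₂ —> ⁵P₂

(a) allowed
(b) allowed
(c) allowed
(d) allowed
(e) allowed
(f) allowed
(g) allowed
(h) allowed
Total allowed: 8 of 8.

8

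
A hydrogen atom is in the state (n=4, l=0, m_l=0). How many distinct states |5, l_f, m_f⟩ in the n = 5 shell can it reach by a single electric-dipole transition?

3

E1 requires Δl = ±1, so l_f ∈ {-1, 1}; with 0 ≤ l_f ≤ n_f−1 = 4, the allowed l_f values are {1}.
For l_f = 1: m_f ∈ {m_i−1, m_i, m_i+1} ∩ [−1, 1] = {-1, 0, 1} → 3 states.
Total: 3.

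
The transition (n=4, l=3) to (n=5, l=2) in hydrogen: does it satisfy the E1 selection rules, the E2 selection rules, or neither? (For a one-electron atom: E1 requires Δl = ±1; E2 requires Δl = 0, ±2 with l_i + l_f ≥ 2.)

E1

Δl = 2 − 3 = -1; l_i + l_f = 5.
E1 (Δl = ±1): satisfied.
E2 (Δl = 0,±2, l_i+l_f ≥ 2): not satisfied.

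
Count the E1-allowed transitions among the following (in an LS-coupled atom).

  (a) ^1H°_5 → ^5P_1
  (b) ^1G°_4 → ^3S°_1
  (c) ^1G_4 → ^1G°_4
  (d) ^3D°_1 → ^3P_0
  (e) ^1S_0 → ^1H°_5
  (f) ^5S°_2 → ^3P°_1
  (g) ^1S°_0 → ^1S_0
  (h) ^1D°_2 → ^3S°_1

(a) forbidden (ΔS, ΔL, ΔJ fail)
(b) forbidden (parity, ΔS, ΔL, ΔJ fail)
(c) allowed
(d) allowed
(e) forbidden (ΔL, ΔJ fail)
(f) forbidden (parity, ΔS fail)
(g) forbidden (ΔL, ΔJ fail)
(h) forbidden (parity, ΔS, ΔL fail)
Total allowed: 2 of 8.

2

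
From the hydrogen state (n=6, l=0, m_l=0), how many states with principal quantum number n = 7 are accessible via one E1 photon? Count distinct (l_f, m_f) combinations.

3

E1 requires Δl = ±1, so l_f ∈ {-1, 1}; with 0 ≤ l_f ≤ n_f−1 = 6, the allowed l_f values are {1}.
For l_f = 1: m_f ∈ {m_i−1, m_i, m_i+1} ∩ [−1, 1] = {-1, 0, 1} → 3 states.
Total: 3.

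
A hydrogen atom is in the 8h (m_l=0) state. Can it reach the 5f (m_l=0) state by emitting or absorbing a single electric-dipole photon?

forbidden

l: 5 → 3 (Δl = -2). Δl = ±1 violated.
m_l: 0 → 0 (Δm_l = +0). |Δm_l| ≤ 1 satisfied.
The transition is electric-dipole forbidden.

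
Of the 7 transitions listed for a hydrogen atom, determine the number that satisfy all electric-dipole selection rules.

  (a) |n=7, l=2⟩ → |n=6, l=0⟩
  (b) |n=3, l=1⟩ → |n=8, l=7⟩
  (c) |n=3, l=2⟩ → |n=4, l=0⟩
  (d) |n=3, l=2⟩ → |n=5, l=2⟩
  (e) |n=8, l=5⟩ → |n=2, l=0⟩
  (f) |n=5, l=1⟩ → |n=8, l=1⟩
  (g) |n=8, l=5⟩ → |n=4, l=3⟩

(a) forbidden — Δl = -2 (E1 requires Δl = ±1)
(b) forbidden — Δl = +6 (E1 requires Δl = ±1)
(c) forbidden — Δl = -2 (E1 requires Δl = ±1)
(d) forbidden — Δl = +0 (E1 requires Δl = ±1)
(e) forbidden — Δl = -5 (E1 requires Δl = ±1)
(f) forbidden — Δl = +0 (E1 requires Δl = ±1)
(g) forbidden — Δl = -2 (E1 requires Δl = ±1)
Total allowed: 0 of 7.

0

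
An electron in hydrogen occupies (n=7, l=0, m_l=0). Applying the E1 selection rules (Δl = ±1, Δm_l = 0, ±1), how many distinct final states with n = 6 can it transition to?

E1 requires Δl = ±1, so l_f ∈ {-1, 1}; with 0 ≤ l_f ≤ n_f−1 = 5, the allowed l_f values are {1}.
For l_f = 1: m_f ∈ {m_i−1, m_i, m_i+1} ∩ [−1, 1] = {-1, 0, 1} → 3 states.
Total: 3.

3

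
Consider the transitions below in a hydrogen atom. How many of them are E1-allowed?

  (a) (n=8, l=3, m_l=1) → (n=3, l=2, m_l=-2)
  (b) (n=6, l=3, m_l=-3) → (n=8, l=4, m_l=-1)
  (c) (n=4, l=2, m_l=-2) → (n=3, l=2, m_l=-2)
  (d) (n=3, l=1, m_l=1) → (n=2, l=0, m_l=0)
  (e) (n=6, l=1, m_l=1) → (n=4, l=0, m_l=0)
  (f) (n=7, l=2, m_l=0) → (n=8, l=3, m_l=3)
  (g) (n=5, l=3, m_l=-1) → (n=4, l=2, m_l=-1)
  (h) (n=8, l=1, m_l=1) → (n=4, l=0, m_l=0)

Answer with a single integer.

4

(a) forbidden — Δm_l = -3 (E1 requires Δm_l = 0, ±1)
(b) forbidden — Δm_l = +2 (E1 requires Δm_l = 0, ±1)
(c) forbidden — Δl = +0 (E1 requires Δl = ±1)
(d) allowed
(e) allowed
(f) forbidden — Δm_l = +3 (E1 requires Δm_l = 0, ±1)
(g) allowed
(h) allowed
Total allowed: 4 of 8.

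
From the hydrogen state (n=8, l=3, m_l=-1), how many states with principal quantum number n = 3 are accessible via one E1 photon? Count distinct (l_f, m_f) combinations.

E1 requires Δl = ±1, so l_f ∈ {2, 4}; with 0 ≤ l_f ≤ n_f−1 = 2, the allowed l_f values are {2}.
For l_f = 2: m_f ∈ {m_i−1, m_i, m_i+1} ∩ [−2, 2] = {-2, -1, 0} → 3 states.
Total: 3.

3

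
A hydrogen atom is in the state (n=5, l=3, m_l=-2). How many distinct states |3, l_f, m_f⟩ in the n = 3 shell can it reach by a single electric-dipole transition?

2

E1 requires Δl = ±1, so l_f ∈ {2, 4}; with 0 ≤ l_f ≤ n_f−1 = 2, the allowed l_f values are {2}.
For l_f = 2: m_f ∈ {m_i−1, m_i, m_i+1} ∩ [−2, 2] = {-2, -1} → 2 states.
Total: 2.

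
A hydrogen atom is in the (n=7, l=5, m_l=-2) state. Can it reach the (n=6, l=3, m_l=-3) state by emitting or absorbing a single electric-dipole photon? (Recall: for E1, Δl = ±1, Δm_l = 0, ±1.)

Initial l = 5, final l = 3, so Δl = -2. E1 requires Δl = ±1: ✗.
Δm_l = -3 − (-2) = -1. E1 requires Δm_l = 0, ±1: ✓.
The transition is electric-dipole forbidden.

forbidden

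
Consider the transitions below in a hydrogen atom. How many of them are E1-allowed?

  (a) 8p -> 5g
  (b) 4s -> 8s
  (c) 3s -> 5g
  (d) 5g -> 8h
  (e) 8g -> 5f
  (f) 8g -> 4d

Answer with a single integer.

(a) forbidden — Δl = +3 (E1 requires Δl = ±1)
(b) forbidden — Δl = +0 (E1 requires Δl = ±1)
(c) forbidden — Δl = +4 (E1 requires Δl = ±1)
(d) allowed
(e) allowed
(f) forbidden — Δl = -2 (E1 requires Δl = ±1)
Total allowed: 2 of 6.

2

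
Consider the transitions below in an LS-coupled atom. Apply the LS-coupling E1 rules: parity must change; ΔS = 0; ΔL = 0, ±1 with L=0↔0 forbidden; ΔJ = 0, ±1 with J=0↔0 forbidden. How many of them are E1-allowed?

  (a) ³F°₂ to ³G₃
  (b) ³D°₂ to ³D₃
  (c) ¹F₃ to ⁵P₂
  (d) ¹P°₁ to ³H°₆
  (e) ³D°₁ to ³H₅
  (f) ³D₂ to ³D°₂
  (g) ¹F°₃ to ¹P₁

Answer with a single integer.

(a) allowed
(b) allowed
(c) forbidden (parity, ΔS, ΔL fail)
(d) forbidden (parity, ΔS, ΔL, ΔJ fail)
(e) forbidden (ΔL, ΔJ fail)
(f) allowed
(g) forbidden (ΔL, ΔJ fail)
Total allowed: 3 of 7.

3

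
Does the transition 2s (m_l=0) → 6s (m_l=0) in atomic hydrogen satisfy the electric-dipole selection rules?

l: 0 → 0 (Δl = +0). Δl = ±1 ✗.
Δm_l = 0 − (0) = +0. E1 requires Δm_l = 0, ±1: ✓.
The transition is electric-dipole forbidden.

forbidden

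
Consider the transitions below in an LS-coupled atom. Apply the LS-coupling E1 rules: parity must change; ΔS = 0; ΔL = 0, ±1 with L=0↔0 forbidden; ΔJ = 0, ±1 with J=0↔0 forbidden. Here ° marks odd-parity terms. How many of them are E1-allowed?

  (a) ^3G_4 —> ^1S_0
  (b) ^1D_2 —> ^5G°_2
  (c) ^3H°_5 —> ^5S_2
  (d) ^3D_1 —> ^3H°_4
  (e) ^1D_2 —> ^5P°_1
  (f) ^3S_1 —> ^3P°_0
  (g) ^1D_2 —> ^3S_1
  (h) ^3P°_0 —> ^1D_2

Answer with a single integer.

1

(a) forbidden (parity, ΔS, ΔL, ΔJ fail)
(b) forbidden (ΔS, ΔL fail)
(c) forbidden (ΔS, ΔL, ΔJ fail)
(d) forbidden (ΔL, ΔJ fail)
(e) forbidden (ΔS fails)
(f) allowed
(g) forbidden (parity, ΔS, ΔL fail)
(h) forbidden (ΔS, ΔJ fail)
Total allowed: 1 of 8.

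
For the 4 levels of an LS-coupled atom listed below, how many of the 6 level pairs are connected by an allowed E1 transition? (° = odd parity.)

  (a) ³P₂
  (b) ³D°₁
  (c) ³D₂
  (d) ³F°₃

(a)–(b): allowed.
(a)–(c): forbidden (parity).
(a)–(d): forbidden (ΔL).
(b)–(c): allowed.
(b)–(d): forbidden (parity, ΔJ).
(c)–(d): allowed.
Allowed pairs: 3 of 6.

3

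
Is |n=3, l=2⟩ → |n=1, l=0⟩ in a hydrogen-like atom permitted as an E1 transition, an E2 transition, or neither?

E2

Δl = 0 − 2 = -2; l_i + l_f = 2.
E1 (Δl = ±1): not satisfied.
E2 (Δl = 0,±2, l_i+l_f ≥ 2): satisfied.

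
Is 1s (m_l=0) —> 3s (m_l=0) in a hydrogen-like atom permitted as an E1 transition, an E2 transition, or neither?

neither

Δl = 0 − 0 = +0; l_i + l_f = 0.
Δm_l = +0.
E1 (Δl = ±1, |Δm_l| ≤ 1): not satisfied.
E2 (Δl = 0,±2, l_i+l_f ≥ 2, |Δm_l| ≤ 2): not satisfied.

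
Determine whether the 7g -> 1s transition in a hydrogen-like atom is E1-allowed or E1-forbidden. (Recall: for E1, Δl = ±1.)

Δl = 0 − 4 = -4; the E1 rule Δl = ±1 is ✗.
The transition is electric-dipole forbidden.

forbidden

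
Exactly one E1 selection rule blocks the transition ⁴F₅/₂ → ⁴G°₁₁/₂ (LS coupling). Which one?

the ΔJ = 0, ±1 rule

Initial level: S=3/2, L=3, J=5/2, parity even. Final level: S=3/2, L=4, J=11/2, parity odd.
ΔS = 0: S: 3/2 → 3/2 — passes.
Parity must change: even → odd — passes.
ΔJ = 0, ±1 (not J=0↔0): J: 5/2 → 11/2, ΔJ = +3 — fails.
ΔL = 0, ±1 (not L=0↔0): L: 3 → 4, ΔL = +1 — passes.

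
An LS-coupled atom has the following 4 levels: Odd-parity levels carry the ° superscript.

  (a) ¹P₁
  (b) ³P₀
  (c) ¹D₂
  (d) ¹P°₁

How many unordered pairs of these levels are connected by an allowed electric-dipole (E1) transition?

(a)–(b): forbidden (parity, ΔS).
(a)–(c): forbidden (parity).
(a)–(d): allowed.
(b)–(c): forbidden (parity, ΔS, ΔJ).
(b)–(d): forbidden (ΔS).
(c)–(d): allowed.
Allowed pairs: 2 of 6.

2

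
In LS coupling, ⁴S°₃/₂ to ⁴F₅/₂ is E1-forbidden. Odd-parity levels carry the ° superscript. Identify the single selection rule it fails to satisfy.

the ΔL = 0, ±1 rule

Parity must change: odd → even — ok.
ΔS = 0: S: 3/2 → 3/2 — ok.
ΔL = 0, ±1 (not L=0↔0): L: 0 → 3, ΔL = +3 — fails.
ΔJ = 0, ±1 (not J=0↔0): J: 3/2 → 5/2, ΔJ = +1 — ok.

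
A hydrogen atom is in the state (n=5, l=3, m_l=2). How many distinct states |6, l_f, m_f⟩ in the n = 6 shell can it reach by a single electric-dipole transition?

E1 requires Δl = ±1, so l_f ∈ {2, 4}; with 0 ≤ l_f ≤ n_f−1 = 5, the allowed l_f values are {2, 4}.
For l_f = 2: m_f ∈ {m_i−1, m_i, m_i+1} ∩ [−2, 2] = {1, 2} → 2 states.
For l_f = 4: m_f ∈ {m_i−1, m_i, m_i+1} ∩ [−4, 4] = {1, 2, 3} → 3 states.
Total: 5.

5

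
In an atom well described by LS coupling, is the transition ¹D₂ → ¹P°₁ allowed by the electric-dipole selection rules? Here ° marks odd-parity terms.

Reading off the term symbols: S 0→0, L 2→1, J 2→1, parity even→odd.
Parity must change: even → odd — satisfied.
ΔS = 0: S: 0 → 0 — satisfied.
ΔL = 0, ±1 (not L=0↔0): L: 2 → 1, ΔL = -1 — satisfied.
ΔJ = 0, ±1 (not J=0↔0): J: 2 → 1, ΔJ = -1 — satisfied.
All four E1 rules are satisfied.

allowed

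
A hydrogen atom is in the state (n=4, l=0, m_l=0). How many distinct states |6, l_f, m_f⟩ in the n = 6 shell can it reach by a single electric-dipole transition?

3

E1 requires Δl = ±1, so l_f ∈ {-1, 1}; with 0 ≤ l_f ≤ n_f−1 = 5, the allowed l_f values are {1}.
For l_f = 1: m_f ∈ {m_i−1, m_i, m_i+1} ∩ [−1, 1] = {-1, 0, 1} → 3 states.
Total: 3.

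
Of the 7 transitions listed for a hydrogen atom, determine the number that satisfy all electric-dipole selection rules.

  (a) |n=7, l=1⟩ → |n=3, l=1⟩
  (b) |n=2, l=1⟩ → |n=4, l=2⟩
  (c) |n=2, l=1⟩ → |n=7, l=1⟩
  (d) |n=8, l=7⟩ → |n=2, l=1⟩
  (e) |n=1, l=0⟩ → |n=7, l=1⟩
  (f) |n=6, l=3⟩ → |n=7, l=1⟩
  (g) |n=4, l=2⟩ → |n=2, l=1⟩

(a) forbidden — Δl = +0 (E1 requires Δl = ±1)
(b) allowed
(c) forbidden — Δl = +0 (E1 requires Δl = ±1)
(d) forbidden — Δl = -6 (E1 requires Δl = ±1)
(e) allowed
(f) forbidden — Δl = -2 (E1 requires Δl = ±1)
(g) allowed
Total allowed: 3 of 7.

3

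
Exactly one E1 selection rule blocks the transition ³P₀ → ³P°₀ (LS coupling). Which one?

the J=0 ↔ J=0 exclusion

ΔJ = 0, ±1 (not J=0↔0): J: 0 → 0, ΔJ = +0 — violated.
ΔL = 0, ±1 (not L=0↔0): L: 1 → 1, ΔL = +0 — satisfied.
Parity must change: even → odd — satisfied.
ΔS = 0: S: 1 → 1 — satisfied.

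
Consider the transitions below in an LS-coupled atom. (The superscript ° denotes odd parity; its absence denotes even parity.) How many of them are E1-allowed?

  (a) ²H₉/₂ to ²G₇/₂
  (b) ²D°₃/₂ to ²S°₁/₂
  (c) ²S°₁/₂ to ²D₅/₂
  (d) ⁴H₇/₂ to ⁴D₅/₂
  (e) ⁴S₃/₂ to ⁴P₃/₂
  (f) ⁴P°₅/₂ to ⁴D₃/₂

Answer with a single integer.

1

(a) forbidden (parity fails)
(b) forbidden (parity, ΔL fail)
(c) forbidden (ΔL, ΔJ fail)
(d) forbidden (parity, ΔL fail)
(e) forbidden (parity fails)
(f) allowed
Total allowed: 1 of 6.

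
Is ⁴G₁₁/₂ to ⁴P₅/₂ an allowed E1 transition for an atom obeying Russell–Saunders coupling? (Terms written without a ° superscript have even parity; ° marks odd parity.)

Parity must change: even → even — fails.
ΔS = 0: S: 3/2 → 3/2 — ok.
ΔL = 0, ±1 (not L=0↔0): L: 4 → 1, ΔL = -3 — fails.
ΔJ = 0, ±1 (not J=0↔0): J: 11/2 → 5/2, ΔJ = -3 — fails.
Rule(s) violated: parity, ΔL, ΔJ.

forbidden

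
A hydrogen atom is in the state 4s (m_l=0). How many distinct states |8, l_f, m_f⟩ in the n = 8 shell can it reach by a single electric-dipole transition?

3

E1 requires Δl = ±1, so l_f ∈ {-1, 1}; with 0 ≤ l_f ≤ n_f−1 = 7, the allowed l_f values are {1}.
For l_f = 1: m_f ∈ {m_i−1, m_i, m_i+1} ∩ [−1, 1] = {-1, 0, 1} → 3 states.
Total: 3.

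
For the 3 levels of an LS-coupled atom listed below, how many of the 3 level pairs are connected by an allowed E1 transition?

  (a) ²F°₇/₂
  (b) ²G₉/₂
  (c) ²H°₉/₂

2

(a)–(b): allowed.
(a)–(c): forbidden (parity, ΔL).
(b)–(c): allowed.
Allowed pairs: 2 of 3.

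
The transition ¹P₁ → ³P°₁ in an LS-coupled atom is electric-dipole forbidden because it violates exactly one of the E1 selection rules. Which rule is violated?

Reading off the term symbols: S 0→1, L 1→1, J 1→1, parity even→odd.
ΔS = 0: S: 0 → 1 — violated.
ΔJ = 0, ±1 (not J=0↔0): J: 1 → 1, ΔJ = +0 — satisfied.
ΔL = 0, ±1 (not L=0↔0): L: 1 → 1, ΔL = +0 — satisfied.
Parity must change: even → odd — satisfied.

the ΔS = 0 rule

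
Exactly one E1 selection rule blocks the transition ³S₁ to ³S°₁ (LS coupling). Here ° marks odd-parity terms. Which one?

Parity must change: even → odd — ✓.
ΔL = 0, ±1 (not L=0↔0): L: 0 → 0, ΔL = +0 — ✗.
ΔS = 0: S: 1 → 1 — ✓.
ΔJ = 0, ±1 (not J=0↔0): J: 1 → 1, ΔJ = +0 — ✓.

the L=0 ↔ L=0 exclusion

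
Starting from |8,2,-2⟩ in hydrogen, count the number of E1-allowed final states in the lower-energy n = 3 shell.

E1 requires Δl = ±1, so l_f ∈ {1, 3}; with 0 ≤ l_f ≤ n_f−1 = 2, the allowed l_f values are {1}.
For l_f = 1: m_f ∈ {m_i−1, m_i, m_i+1} ∩ [−1, 1] = {-1} → 1 state.
Total: 1.

1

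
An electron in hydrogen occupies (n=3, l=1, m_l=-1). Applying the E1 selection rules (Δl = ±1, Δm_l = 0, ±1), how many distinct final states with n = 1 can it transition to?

1

E1 requires Δl = ±1, so l_f ∈ {0, 2}; with 0 ≤ l_f ≤ n_f−1 = 0, the allowed l_f values are {0}.
For l_f = 0: m_f ∈ {m_i−1, m_i, m_i+1} ∩ [−0, 0] = {0} → 1 state.
Total: 1.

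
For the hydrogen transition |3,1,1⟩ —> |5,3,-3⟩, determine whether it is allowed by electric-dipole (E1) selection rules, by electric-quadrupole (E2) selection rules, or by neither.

neither

Δl = 3 − 1 = +2; l_i + l_f = 4.
Δm_l = -4.
E1 (Δl = ±1, |Δm_l| ≤ 1): not satisfied.
E2 (Δl = 0,±2, l_i+l_f ≥ 2, |Δm_l| ≤ 2): not satisfied.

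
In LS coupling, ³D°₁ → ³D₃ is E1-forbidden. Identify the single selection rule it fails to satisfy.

Reading off the term symbols: S 1→1, L 2→2, J 1→3, parity odd→even.
Parity must change: odd → even — ok.
ΔS = 0: S: 1 → 1 — ok.
ΔL = 0, ±1 (not L=0↔0): L: 2 → 2, ΔL = +0 — ok.
ΔJ = 0, ±1 (not J=0↔0): J: 1 → 3, ΔJ = +2 — fails.

the ΔJ = 0, ±1 rule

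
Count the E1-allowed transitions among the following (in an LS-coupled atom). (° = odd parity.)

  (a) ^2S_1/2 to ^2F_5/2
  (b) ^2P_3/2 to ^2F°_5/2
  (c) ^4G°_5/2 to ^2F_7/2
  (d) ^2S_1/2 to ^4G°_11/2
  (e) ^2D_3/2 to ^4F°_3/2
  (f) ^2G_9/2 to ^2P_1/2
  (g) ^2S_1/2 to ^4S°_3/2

0

(a) forbidden (parity, ΔL, ΔJ fail)
(b) forbidden (ΔL fails)
(c) forbidden (ΔS fails)
(d) forbidden (ΔS, ΔL, ΔJ fail)
(e) forbidden (ΔS fails)
(f) forbidden (parity, ΔL, ΔJ fail)
(g) forbidden (ΔS, ΔL fail)
Total allowed: 0 of 7.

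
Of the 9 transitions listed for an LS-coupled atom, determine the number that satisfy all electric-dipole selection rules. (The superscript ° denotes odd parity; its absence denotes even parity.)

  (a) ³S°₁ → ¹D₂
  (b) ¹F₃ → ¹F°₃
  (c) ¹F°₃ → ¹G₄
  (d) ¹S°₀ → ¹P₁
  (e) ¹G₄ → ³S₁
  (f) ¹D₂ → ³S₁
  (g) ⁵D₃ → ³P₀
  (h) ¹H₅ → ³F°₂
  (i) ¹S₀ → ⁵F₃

3

(a) forbidden (ΔS, ΔL fail)
(b) allowed
(c) allowed
(d) allowed
(e) forbidden (parity, ΔS, ΔL, ΔJ fail)
(f) forbidden (parity, ΔS, ΔL fail)
(g) forbidden (parity, ΔS, ΔJ fail)
(h) forbidden (ΔS, ΔL, ΔJ fail)
(i) forbidden (parity, ΔS, ΔL, ΔJ fail)
Total allowed: 3 of 9.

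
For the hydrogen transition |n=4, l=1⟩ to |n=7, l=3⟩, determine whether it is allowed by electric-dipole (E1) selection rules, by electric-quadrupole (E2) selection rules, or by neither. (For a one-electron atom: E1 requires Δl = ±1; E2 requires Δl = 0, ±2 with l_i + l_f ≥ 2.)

E2

Δl = 3 − 1 = +2; l_i + l_f = 4.
E1 (Δl = ±1): not satisfied.
E2 (Δl = 0,±2, l_i+l_f ≥ 2): satisfied.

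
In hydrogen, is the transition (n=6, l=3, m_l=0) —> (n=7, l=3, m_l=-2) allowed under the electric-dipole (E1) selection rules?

l: 3 → 3 (Δl = +0). Δl = ±1 ✗.
m_l: 0 → -2 (Δm_l = -2). |Δm_l| ≤ 1 ✗.
The transition is electric-dipole forbidden.

forbidden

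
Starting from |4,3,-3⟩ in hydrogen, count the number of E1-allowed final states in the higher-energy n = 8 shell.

4

E1 requires Δl = ±1, so l_f ∈ {2, 4}; with 0 ≤ l_f ≤ n_f−1 = 7, the allowed l_f values are {2, 4}.
For l_f = 2: m_f ∈ {m_i−1, m_i, m_i+1} ∩ [−2, 2] = {-2} → 1 state.
For l_f = 4: m_f ∈ {m_i−1, m_i, m_i+1} ∩ [−4, 4] = {-4, -3, -2} → 3 states.
Total: 4.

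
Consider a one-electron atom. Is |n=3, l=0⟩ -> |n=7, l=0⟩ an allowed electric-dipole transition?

Δl = 0 − 0 = +0; the E1 rule Δl = ±1 is ✗.
The transition is electric-dipole forbidden.

forbidden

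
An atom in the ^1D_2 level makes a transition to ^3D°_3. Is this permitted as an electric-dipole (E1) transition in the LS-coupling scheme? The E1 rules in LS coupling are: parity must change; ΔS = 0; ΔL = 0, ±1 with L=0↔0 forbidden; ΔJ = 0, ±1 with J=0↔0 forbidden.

Initial level: S=0, L=2, J=2, parity even. Final level: S=1, L=2, J=3, parity odd.
Parity must change: even → odd — ✓.
ΔS = 0: S: 0 → 1 — ✗.
ΔL = 0, ±1 (not L=0↔0): L: 2 → 2, ΔL = +0 — ✓.
ΔJ = 0, ±1 (not J=0↔0): J: 2 → 3, ΔJ = +1 — ✓.
Rule(s) violated: ΔS.

forbidden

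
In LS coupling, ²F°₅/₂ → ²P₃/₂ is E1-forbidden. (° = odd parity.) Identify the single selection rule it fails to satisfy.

Initial level: S=1/2, L=3, J=5/2, parity odd. Final level: S=1/2, L=1, J=3/2, parity even.
ΔL = 0, ±1 (not L=0↔0): L: 3 → 1, ΔL = -2 — fails.
Parity must change: odd → even — ok.
ΔS = 0: S: 1/2 → 1/2 — ok.
ΔJ = 0, ±1 (not J=0↔0): J: 5/2 → 3/2, ΔJ = -1 — ok.

the ΔL = 0, ±1 rule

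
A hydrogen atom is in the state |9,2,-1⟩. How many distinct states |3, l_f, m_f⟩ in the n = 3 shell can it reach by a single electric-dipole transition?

E1 requires Δl = ±1, so l_f ∈ {1, 3}; with 0 ≤ l_f ≤ n_f−1 = 2, the allowed l_f values are {1}.
For l_f = 1: m_f ∈ {m_i−1, m_i, m_i+1} ∩ [−1, 1] = {-1, 0} → 2 states.
Total: 2.

2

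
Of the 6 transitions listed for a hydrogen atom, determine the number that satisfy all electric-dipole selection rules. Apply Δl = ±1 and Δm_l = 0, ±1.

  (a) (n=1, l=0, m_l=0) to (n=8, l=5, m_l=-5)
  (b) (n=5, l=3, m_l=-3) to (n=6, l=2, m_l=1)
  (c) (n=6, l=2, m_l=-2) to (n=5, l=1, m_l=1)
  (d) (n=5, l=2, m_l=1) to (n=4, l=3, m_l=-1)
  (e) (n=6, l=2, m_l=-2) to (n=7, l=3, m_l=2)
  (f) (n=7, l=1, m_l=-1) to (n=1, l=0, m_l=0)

(a) forbidden — Δl = +5 (E1 requires Δl = ±1); Δm_l = -5 (E1 requires Δm_l = 0, ±1)
(b) forbidden — Δm_l = +4 (E1 requires Δm_l = 0, ±1)
(c) forbidden — Δm_l = +3 (E1 requires Δm_l = 0, ±1)
(d) forbidden — Δm_l = -2 (E1 requires Δm_l = 0, ±1)
(e) forbidden — Δm_l = +4 (E1 requires Δm_l = 0, ±1)
(f) allowed
Total allowed: 1 of 6.

1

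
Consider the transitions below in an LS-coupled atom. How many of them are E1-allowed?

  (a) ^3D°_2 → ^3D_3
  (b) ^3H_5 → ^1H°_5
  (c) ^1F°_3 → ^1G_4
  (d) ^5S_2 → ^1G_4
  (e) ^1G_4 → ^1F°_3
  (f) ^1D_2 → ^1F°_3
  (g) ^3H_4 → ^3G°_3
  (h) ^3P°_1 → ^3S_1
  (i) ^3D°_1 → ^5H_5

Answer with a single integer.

6

(a) allowed
(b) forbidden (ΔS fails)
(c) allowed
(d) forbidden (parity, ΔS, ΔL, ΔJ fail)
(e) allowed
(f) allowed
(g) allowed
(h) allowed
(i) forbidden (ΔS, ΔL, ΔJ fail)
Total allowed: 6 of 9.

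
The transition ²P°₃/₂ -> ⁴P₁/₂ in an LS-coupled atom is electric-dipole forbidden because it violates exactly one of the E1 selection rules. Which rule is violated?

the ΔS = 0 rule

Initial level: S=1/2, L=1, J=3/2, parity odd. Final level: S=3/2, L=1, J=1/2, parity even.
Parity must change: odd → even — passes.
ΔS = 0: S: 1/2 → 3/2 — fails.
ΔL = 0, ±1 (not L=0↔0): L: 1 → 1, ΔL = +0 — passes.
ΔJ = 0, ±1 (not J=0↔0): J: 3/2 → 1/2, ΔJ = -1 — passes.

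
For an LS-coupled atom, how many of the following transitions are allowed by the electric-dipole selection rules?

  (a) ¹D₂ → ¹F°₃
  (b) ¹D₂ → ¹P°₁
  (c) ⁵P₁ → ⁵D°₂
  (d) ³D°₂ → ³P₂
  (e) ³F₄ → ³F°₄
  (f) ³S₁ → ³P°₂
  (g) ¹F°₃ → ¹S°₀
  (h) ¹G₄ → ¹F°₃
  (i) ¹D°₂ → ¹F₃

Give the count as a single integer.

8

(a) allowed
(b) allowed
(c) allowed
(d) allowed
(e) allowed
(f) allowed
(g) forbidden (parity, ΔL, ΔJ fail)
(h) allowed
(i) allowed
Total allowed: 8 of 9.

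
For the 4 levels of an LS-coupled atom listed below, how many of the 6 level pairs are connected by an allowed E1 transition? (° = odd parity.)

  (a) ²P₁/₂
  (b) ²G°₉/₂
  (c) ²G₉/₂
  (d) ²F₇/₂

(a)–(b): forbidden (ΔL, ΔJ).
(a)–(c): forbidden (parity, ΔL, ΔJ).
(a)–(d): forbidden (parity, ΔL, ΔJ).
(b)–(c): allowed.
(b)–(d): allowed.
(c)–(d): forbidden (parity).
Allowed pairs: 2 of 6.

2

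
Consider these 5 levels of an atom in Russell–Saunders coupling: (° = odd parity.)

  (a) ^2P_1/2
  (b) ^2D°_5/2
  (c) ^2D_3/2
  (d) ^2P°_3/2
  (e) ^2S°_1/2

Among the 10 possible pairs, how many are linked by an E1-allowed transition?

4

(a)–(b): forbidden (ΔJ).
(a)–(c): forbidden (parity).
(a)–(d): allowed.
(a)–(e): allowed.
(b)–(c): allowed.
(b)–(d): forbidden (parity).
(b)–(e): forbidden (parity, ΔL, ΔJ).
(c)–(d): allowed.
(c)–(e): forbidden (ΔL).
(d)–(e): forbidden (parity).
Allowed pairs: 4 of 10.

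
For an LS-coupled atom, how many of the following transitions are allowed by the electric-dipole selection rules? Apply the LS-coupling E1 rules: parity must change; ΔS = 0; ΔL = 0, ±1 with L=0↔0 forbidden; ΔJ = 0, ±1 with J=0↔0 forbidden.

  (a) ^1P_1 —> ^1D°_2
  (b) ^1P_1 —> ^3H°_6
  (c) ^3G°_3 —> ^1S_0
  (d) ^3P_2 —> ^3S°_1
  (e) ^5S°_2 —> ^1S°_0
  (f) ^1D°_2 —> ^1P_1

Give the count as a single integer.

3

(a) allowed
(b) forbidden (ΔS, ΔL, ΔJ fail)
(c) forbidden (ΔS, ΔL, ΔJ fail)
(d) allowed
(e) forbidden (parity, ΔS, ΔL, ΔJ fail)
(f) allowed
Total allowed: 3 of 6.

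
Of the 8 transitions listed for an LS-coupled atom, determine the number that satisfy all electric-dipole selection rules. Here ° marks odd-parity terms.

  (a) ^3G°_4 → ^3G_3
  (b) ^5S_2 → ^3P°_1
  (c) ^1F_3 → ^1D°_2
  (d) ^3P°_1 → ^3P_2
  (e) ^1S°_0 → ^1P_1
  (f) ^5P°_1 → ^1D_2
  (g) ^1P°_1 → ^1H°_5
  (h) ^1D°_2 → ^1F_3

(a) allowed
(b) forbidden (ΔS fails)
(c) allowed
(d) allowed
(e) allowed
(f) forbidden (ΔS fails)
(g) forbidden (parity, ΔL, ΔJ fail)
(h) allowed
Total allowed: 5 of 8.

5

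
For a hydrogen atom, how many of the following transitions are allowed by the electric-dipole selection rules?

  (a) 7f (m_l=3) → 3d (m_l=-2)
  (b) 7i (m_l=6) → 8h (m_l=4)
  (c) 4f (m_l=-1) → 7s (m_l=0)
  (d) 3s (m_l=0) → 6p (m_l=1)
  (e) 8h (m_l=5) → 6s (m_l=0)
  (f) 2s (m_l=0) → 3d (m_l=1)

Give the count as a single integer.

(a) forbidden — Δm_l = -5 (E1 requires Δm_l = 0, ±1)
(b) forbidden — Δm_l = -2 (E1 requires Δm_l = 0, ±1)
(c) forbidden — Δl = -3 (E1 requires Δl = ±1)
(d) allowed
(e) forbidden — Δl = -5 (E1 requires Δl = ±1); Δm_l = -5 (E1 requires Δm_l = 0, ±1)
(f) forbidden — Δl = +2 (E1 requires Δl = ±1)
Total allowed: 1 of 6.

1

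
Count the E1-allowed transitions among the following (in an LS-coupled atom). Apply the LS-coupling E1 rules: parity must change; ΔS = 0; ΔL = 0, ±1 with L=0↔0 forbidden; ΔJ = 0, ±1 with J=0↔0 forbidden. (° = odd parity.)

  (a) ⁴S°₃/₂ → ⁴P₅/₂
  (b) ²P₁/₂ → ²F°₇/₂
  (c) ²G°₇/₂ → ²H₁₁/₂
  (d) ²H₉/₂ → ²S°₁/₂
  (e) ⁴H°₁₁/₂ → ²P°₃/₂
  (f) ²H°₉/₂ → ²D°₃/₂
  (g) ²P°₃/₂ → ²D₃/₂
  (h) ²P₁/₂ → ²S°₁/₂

(a) allowed
(b) forbidden (ΔL, ΔJ fail)
(c) forbidden (ΔJ fails)
(d) forbidden (ΔL, ΔJ fail)
(e) forbidden (parity, ΔS, ΔL, ΔJ fail)
(f) forbidden (parity, ΔL, ΔJ fail)
(g) allowed
(h) allowed
Total allowed: 3 of 8.

3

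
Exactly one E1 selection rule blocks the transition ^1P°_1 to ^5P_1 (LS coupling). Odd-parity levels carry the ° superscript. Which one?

Initial level: S=0, L=1, J=1, parity odd. Final level: S=2, L=1, J=1, parity even.
Parity must change: odd → even — satisfied.
ΔS = 0: S: 0 → 2 — violated.
ΔL = 0, ±1 (not L=0↔0): L: 1 → 1, ΔL = +0 — satisfied.
ΔJ = 0, ±1 (not J=0↔0): J: 1 → 1, ΔJ = +0 — satisfied.

the ΔS = 0 rule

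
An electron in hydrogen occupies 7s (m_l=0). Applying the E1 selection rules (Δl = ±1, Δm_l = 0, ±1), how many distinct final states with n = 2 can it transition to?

E1 requires Δl = ±1, so l_f ∈ {-1, 1}; with 0 ≤ l_f ≤ n_f−1 = 1, the allowed l_f values are {1}.
For l_f = 1: m_f ∈ {m_i−1, m_i, m_i+1} ∩ [−1, 1] = {-1, 0, 1} → 3 states.
Total: 3.

3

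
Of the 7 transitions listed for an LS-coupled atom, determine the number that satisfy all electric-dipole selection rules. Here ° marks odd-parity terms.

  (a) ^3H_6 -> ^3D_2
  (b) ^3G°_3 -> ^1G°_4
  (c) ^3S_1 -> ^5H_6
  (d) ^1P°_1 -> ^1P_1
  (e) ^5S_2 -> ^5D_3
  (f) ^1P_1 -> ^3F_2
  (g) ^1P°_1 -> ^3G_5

1

(a) forbidden (parity, ΔL, ΔJ fail)
(b) forbidden (parity, ΔS fail)
(c) forbidden (parity, ΔS, ΔL, ΔJ fail)
(d) allowed
(e) forbidden (parity, ΔL fail)
(f) forbidden (parity, ΔS, ΔL fail)
(g) forbidden (ΔS, ΔL, ΔJ fail)
Total allowed: 1 of 7.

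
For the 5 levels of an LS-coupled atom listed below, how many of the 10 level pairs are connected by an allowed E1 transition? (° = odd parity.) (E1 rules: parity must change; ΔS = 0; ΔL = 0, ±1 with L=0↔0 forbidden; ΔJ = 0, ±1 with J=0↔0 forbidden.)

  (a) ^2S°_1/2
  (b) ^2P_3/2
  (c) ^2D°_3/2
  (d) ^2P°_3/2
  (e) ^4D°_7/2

3

(a)–(b): allowed.
(a)–(c): forbidden (parity, ΔL).
(a)–(d): forbidden (parity).
(a)–(e): forbidden (parity, ΔS, ΔL, ΔJ).
(b)–(c): allowed.
(b)–(d): allowed.
(b)–(e): forbidden (ΔS, ΔJ).
(c)–(d): forbidden (parity).
(c)–(e): forbidden (parity, ΔS, ΔJ).
(d)–(e): forbidden (parity, ΔS, ΔJ).
Allowed pairs: 3 of 10.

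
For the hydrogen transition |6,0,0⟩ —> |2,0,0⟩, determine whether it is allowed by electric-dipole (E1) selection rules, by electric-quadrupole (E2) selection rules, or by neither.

Δl = 0 − 0 = +0; l_i + l_f = 0.
Δm_l = +0.
E1 (Δl = ±1, |Δm_l| ≤ 1): not satisfied.
E2 (Δl = 0,±2, l_i+l_f ≥ 2, |Δm_l| ≤ 2): not satisfied.

neither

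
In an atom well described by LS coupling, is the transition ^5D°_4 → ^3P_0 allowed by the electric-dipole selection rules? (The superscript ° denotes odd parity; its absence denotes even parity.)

ΔS = 0: S: 2 → 1 — ✗.
Parity must change: odd → even — ✓.
ΔL = 0, ±1 (not L=0↔0): L: 2 → 1, ΔL = -1 — ✓.
ΔJ = 0, ±1 (not J=0↔0): J: 4 → 0, ΔJ = -4 — ✗.
Rule(s) violated: ΔS, ΔJ.

forbidden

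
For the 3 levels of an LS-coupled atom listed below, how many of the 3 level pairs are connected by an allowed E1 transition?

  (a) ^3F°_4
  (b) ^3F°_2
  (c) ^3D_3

(a)–(b): forbidden (parity, ΔJ).
(a)–(c): allowed.
(b)–(c): allowed.
Allowed pairs: 2 of 3.

2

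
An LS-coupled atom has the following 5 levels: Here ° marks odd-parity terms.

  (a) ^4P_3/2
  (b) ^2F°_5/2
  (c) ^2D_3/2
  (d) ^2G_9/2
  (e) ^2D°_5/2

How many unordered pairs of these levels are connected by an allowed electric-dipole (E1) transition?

2

(a)–(b): forbidden (ΔS, ΔL).
(a)–(c): forbidden (parity, ΔS).
(a)–(d): forbidden (parity, ΔS, ΔL, ΔJ).
(a)–(e): forbidden (ΔS).
(b)–(c): allowed.
(b)–(d): forbidden (ΔJ).
(b)–(e): forbidden (parity).
(c)–(d): forbidden (parity, ΔL, ΔJ).
(c)–(e): allowed.
(d)–(e): forbidden (ΔL, ΔJ).
Allowed pairs: 2 of 10.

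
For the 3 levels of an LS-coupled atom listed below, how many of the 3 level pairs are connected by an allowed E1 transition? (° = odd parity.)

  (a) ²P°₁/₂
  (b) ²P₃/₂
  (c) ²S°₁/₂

2

(a)–(b): allowed.
(a)–(c): forbidden (parity).
(b)–(c): allowed.
Allowed pairs: 2 of 3.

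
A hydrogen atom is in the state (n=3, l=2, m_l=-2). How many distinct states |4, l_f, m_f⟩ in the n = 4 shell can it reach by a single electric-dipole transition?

E1 requires Δl = ±1, so l_f ∈ {1, 3}; with 0 ≤ l_f ≤ n_f−1 = 3, the allowed l_f values are {1, 3}.
For l_f = 1: m_f ∈ {m_i−1, m_i, m_i+1} ∩ [−1, 1] = {-1} → 1 state.
For l_f = 3: m_f ∈ {m_i−1, m_i, m_i+1} ∩ [−3, 3] = {-3, -2, -1} → 3 states.
Total: 4.

4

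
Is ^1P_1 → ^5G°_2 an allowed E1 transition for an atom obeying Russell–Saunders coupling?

Parity must change: even → odd — ✓.
ΔS = 0: S: 0 → 2 — ✗.
ΔL = 0, ±1 (not L=0↔0): L: 1 → 4, ΔL = +3 — ✗.
ΔJ = 0, ±1 (not J=0↔0): J: 1 → 2, ΔJ = +1 — ✓.
Rule(s) violated: ΔS, ΔL.

forbidden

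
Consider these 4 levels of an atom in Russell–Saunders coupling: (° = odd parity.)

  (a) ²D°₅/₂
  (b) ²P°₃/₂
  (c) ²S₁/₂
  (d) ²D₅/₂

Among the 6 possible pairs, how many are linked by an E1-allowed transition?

3

(a)–(b): forbidden (parity).
(a)–(c): forbidden (ΔL, ΔJ).
(a)–(d): allowed.
(b)–(c): allowed.
(b)–(d): allowed.
(c)–(d): forbidden (parity, ΔL, ΔJ).
Allowed pairs: 3 of 6.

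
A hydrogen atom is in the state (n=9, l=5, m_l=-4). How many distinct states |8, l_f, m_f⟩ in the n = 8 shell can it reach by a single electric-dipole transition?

E1 requires Δl = ±1, so l_f ∈ {4, 6}; with 0 ≤ l_f ≤ n_f−1 = 7, the allowed l_f values are {4, 6}.
For l_f = 4: m_f ∈ {m_i−1, m_i, m_i+1} ∩ [−4, 4] = {-4, -3} → 2 states.
For l_f = 6: m_f ∈ {m_i−1, m_i, m_i+1} ∩ [−6, 6] = {-5, -4, -3} → 3 states.
Total: 5.

5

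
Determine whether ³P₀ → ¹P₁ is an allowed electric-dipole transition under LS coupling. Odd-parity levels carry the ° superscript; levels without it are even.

Parity must change: even → even — ✗.
ΔS = 0: S: 1 → 0 — ✗.
ΔL = 0, ±1 (not L=0↔0): L: 1 → 1, ΔL = +0 — ✓.
ΔJ = 0, ±1 (not J=0↔0): J: 0 → 1, ΔJ = +1 — ✓.
Rule(s) violated: parity, ΔS.

forbidden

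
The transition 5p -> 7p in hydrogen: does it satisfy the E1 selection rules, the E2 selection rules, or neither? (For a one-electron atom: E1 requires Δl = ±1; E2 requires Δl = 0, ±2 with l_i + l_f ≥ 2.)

Δl = 1 − 1 = +0; l_i + l_f = 2.
E1 (Δl = ±1): not satisfied.
E2 (Δl = 0,±2, l_i+l_f ≥ 2): satisfied.

E2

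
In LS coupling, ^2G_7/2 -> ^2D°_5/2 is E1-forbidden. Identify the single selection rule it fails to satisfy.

Parity must change: even → odd — passes.
ΔS = 0: S: 1/2 → 1/2 — passes.
ΔL = 0, ±1 (not L=0↔0): L: 4 → 2, ΔL = -2 — fails.
ΔJ = 0, ±1 (not J=0↔0): J: 7/2 → 5/2, ΔJ = -1 — passes.

the ΔL = 0, ±1 rule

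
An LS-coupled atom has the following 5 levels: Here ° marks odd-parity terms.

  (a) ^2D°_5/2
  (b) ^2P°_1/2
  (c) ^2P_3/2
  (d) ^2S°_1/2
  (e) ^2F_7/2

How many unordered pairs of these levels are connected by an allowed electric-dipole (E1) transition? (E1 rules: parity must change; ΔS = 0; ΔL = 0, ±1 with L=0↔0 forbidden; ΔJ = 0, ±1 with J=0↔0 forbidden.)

(a)–(b): forbidden (parity, ΔJ).
(a)–(c): allowed.
(a)–(d): forbidden (parity, ΔL, ΔJ).
(a)–(e): allowed.
(b)–(c): allowed.
(b)–(d): forbidden (parity).
(b)–(e): forbidden (ΔL, ΔJ).
(c)–(d): allowed.
(c)–(e): forbidden (parity, ΔL, ΔJ).
(d)–(e): forbidden (ΔL, ΔJ).
Allowed pairs: 4 of 10.

4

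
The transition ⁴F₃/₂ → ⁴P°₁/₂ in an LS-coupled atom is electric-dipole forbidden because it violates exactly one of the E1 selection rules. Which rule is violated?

ΔS = 0: S: 3/2 → 3/2 — satisfied.
Parity must change: even → odd — satisfied.
ΔL = 0, ±1 (not L=0↔0): L: 3 → 1, ΔL = -2 — violated.
ΔJ = 0, ±1 (not J=0↔0): J: 3/2 → 1/2, ΔJ = -1 — satisfied.

the ΔL = 0, ±1 rule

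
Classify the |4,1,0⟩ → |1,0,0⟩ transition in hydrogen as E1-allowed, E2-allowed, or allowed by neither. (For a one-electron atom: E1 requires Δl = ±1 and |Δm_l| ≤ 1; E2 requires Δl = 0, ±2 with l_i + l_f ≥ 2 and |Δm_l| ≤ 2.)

Δl = 0 − 1 = -1; l_i + l_f = 1.
Δm_l = +0.
E1 (Δl = ±1, |Δm_l| ≤ 1): satisfied.
E2 (Δl = 0,±2, l_i+l_f ≥ 2, |Δm_l| ≤ 2): not satisfied.

E1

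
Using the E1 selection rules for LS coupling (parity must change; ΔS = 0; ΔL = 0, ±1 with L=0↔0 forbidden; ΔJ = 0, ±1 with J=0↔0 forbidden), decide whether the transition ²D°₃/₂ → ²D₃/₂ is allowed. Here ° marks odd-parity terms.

allowed

Initial level: S=1/2, L=2, J=3/2, parity odd. Final level: S=1/2, L=2, J=3/2, parity even.
Parity must change: odd → even — satisfied.
ΔS = 0: S: 1/2 → 1/2 — satisfied.
ΔL = 0, ±1 (not L=0↔0): L: 2 → 2, ΔL = +0 — satisfied.
ΔJ = 0, ±1 (not J=0↔0): J: 3/2 → 3/2, ΔJ = +0 — satisfied.
All four E1 rules are satisfied.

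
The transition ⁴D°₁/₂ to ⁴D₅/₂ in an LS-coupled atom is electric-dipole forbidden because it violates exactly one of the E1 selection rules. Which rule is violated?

the ΔJ = 0, ±1 rule

Parity must change: odd → even — ok.
ΔS = 0: S: 3/2 → 3/2 — ok.
ΔL = 0, ±1 (not L=0↔0): L: 2 → 2, ΔL = +0 — ok.
ΔJ = 0, ±1 (not J=0↔0): J: 1/2 → 5/2, ΔJ = +2 — fails.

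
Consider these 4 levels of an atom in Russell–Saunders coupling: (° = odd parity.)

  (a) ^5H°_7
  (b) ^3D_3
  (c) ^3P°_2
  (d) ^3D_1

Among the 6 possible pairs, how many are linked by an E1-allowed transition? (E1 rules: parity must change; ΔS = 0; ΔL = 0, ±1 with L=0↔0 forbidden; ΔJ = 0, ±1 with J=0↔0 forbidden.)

2

(a)–(b): forbidden (ΔS, ΔL, ΔJ).
(a)–(c): forbidden (parity, ΔS, ΔL, ΔJ).
(a)–(d): forbidden (ΔS, ΔL, ΔJ).
(b)–(c): allowed.
(b)–(d): forbidden (parity, ΔJ).
(c)–(d): allowed.
Allowed pairs: 2 of 6.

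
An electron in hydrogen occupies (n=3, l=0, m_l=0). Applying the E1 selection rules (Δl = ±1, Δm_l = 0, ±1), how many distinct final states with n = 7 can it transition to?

E1 requires Δl = ±1, so l_f ∈ {-1, 1}; with 0 ≤ l_f ≤ n_f−1 = 6, the allowed l_f values are {1}.
For l_f = 1: m_f ∈ {m_i−1, m_i, m_i+1} ∩ [−1, 1] = {-1, 0, 1} → 3 states.
Total: 3.

3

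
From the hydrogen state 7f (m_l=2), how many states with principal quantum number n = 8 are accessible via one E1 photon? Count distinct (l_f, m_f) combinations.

5

E1 requires Δl = ±1, so l_f ∈ {2, 4}; with 0 ≤ l_f ≤ n_f−1 = 7, the allowed l_f values are {2, 4}.
For l_f = 2: m_f ∈ {m_i−1, m_i, m_i+1} ∩ [−2, 2] = {1, 2} → 2 states.
For l_f = 4: m_f ∈ {m_i−1, m_i, m_i+1} ∩ [−4, 4] = {1, 2, 3} → 3 states.
Total: 5.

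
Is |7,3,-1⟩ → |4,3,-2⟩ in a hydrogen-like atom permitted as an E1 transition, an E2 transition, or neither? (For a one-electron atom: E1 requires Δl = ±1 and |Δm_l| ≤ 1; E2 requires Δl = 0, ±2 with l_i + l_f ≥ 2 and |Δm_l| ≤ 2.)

E2

Δl = 3 − 3 = +0; l_i + l_f = 6.
Δm_l = -1.
E1 (Δl = ±1, |Δm_l| ≤ 1): not satisfied.
E2 (Δl = 0,±2, l_i+l_f ≥ 2, |Δm_l| ≤ 2): satisfied.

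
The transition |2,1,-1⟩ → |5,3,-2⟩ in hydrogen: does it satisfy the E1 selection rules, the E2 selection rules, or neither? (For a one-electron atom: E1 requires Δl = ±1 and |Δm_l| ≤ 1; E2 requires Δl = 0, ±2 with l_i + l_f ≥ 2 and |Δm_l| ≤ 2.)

Δl = 3 − 1 = +2; l_i + l_f = 4.
Δm_l = -1.
E1 (Δl = ±1, |Δm_l| ≤ 1): not satisfied.
E2 (Δl = 0,±2, l_i+l_f ≥ 2, |Δm_l| ≤ 2): satisfied.

E2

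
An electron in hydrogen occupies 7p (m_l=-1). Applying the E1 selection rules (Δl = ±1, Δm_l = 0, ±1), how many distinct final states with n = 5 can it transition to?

E1 requires Δl = ±1, so l_f ∈ {0, 2}; with 0 ≤ l_f ≤ n_f−1 = 4, the allowed l_f values are {0, 2}.
For l_f = 0: m_f ∈ {m_i−1, m_i, m_i+1} ∩ [−0, 0] = {0} → 1 state.
For l_f = 2: m_f ∈ {m_i−1, m_i, m_i+1} ∩ [−2, 2] = {-2, -1, 0} → 3 states.
Total: 4.

4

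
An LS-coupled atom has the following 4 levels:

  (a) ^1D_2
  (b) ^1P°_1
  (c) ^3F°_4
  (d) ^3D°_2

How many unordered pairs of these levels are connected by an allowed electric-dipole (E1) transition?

1

(a)–(b): allowed.
(a)–(c): forbidden (ΔS, ΔJ).
(a)–(d): forbidden (ΔS).
(b)–(c): forbidden (parity, ΔS, ΔL, ΔJ).
(b)–(d): forbidden (parity, ΔS).
(c)–(d): forbidden (parity, ΔJ).
Allowed pairs: 1 of 6.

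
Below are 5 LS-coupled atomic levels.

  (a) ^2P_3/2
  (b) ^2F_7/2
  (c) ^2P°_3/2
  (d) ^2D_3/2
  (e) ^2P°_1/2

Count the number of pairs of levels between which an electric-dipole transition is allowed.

(a)–(b): forbidden (parity, ΔL, ΔJ).
(a)–(c): allowed.
(a)–(d): forbidden (parity).
(a)–(e): allowed.
(b)–(c): forbidden (ΔL, ΔJ).
(b)–(d): forbidden (parity, ΔJ).
(b)–(e): forbidden (ΔL, ΔJ).
(c)–(d): allowed.
(c)–(e): forbidden (parity).
(d)–(e): allowed.
Allowed pairs: 4 of 10.

4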